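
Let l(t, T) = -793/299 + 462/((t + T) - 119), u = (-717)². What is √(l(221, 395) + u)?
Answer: 2*√342727721923/1633 ≈ 717.00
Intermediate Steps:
u = 514089
l(t, T) = -61/23 + 462/(-119 + T + t) (l(t, T) = -793*1/299 + 462/((T + t) - 119) = -61/23 + 462/(-119 + T + t))
√(l(221, 395) + u) = √((17885 - 61*395 - 61*221)/(23*(-119 + 395 + 221)) + 514089) = √((1/23)*(17885 - 24095 - 13481)/497 + 514089) = √((1/23)*(1/497)*(-19691) + 514089) = √(-2813/1633 + 514089) = √(839504524/1633) = 2*√342727721923/1633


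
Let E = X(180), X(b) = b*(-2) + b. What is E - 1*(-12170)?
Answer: 11990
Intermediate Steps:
X(b) = -b (X(b) = -2*b + b = -b)
E = -180 (E = -1*180 = -180)
E - 1*(-12170) = -180 - 1*(-12170) = -180 + 12170 = 11990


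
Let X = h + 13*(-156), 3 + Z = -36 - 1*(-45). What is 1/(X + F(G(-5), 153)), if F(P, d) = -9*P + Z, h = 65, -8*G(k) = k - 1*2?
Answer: -8/15719 ≈ -0.00050894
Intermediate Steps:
Z = 6 (Z = -3 + (-36 - 1*(-45)) = -3 + (-36 + 45) = -3 + 9 = 6)
G(k) = ¼ - k/8 (G(k) = -(k - 1*2)/8 = -(k - 2)/8 = -(-2 + k)/8 = ¼ - k/8)
X = -1963 (X = 65 + 13*(-156) = 65 - 2028 = -1963)
F(P, d) = 6 - 9*P (F(P, d) = -9*P + 6 = 6 - 9*P)
1/(X + F(G(-5), 153)) = 1/(-1963 + (6 - 9*(¼ - ⅛*(-5)))) = 1/(-1963 + (6 - 9*(¼ + 5/8))) = 1/(-1963 + (6 - 9*7/8)) = 1/(-1963 + (6 - 63/8)) = 1/(-1963 - 15/8) = 1/(-15719/8) = -8/15719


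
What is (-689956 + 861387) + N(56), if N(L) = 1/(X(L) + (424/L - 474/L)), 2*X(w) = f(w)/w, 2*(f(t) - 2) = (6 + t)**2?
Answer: 19543141/114 ≈ 1.7143e+5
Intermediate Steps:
f(t) = 2 + (6 + t)**2/2
X(w) = (2 + (6 + w)**2/2)/(2*w) (X(w) = ((2 + (6 + w)**2/2)/w)/2 = (2 + (6 + w)**2/2)/(2*w))
N(L) = 1/(-50/L + (4 + (6 + L)**2)/(4*L)) (N(L) = 1/((4 + (6 + L)**2)/(4*L) + (424/L - 474/L)) = 1/((4 + (6 + L)**2)/(4*L) - 50/L) = 1/(-50/L + (4 + (6 + L)**2)/(4*L)))
(-689956 + 861387) + N(56) = (-689956 + 861387) + 4*56/(-196 + (6 + 56)**2) = 171431 + 4*56/(-196 + 62**2) = 171431 + 4*56/(-196 + 3844) = 171431 + 4*56/3648 = 171431 + 4*56*(1/3648) = 171431 + 7/114 = 19543141/114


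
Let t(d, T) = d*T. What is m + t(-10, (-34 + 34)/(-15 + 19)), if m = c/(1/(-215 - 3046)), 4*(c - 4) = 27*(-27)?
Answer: 2325093/4 ≈ 5.8127e+5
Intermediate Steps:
t(d, T) = T*d
c = -713/4 (c = 4 + (27*(-27))/4 = 4 + (¼)*(-729) = 4 - 729/4 = -713/4 ≈ -178.25)
m = 2325093/4 (m = -713/(4*(1/(-215 - 3046))) = -713/(4*(1/(-3261))) = -713/(4*(-1/3261)) = -713/4*(-3261) = 2325093/4 ≈ 5.8127e+5)
m + t(-10, (-34 + 34)/(-15 + 19)) = 2325093/4 + ((-34 + 34)/(-15 + 19))*(-10) = 2325093/4 + (0/4)*(-10) = 2325093/4 + (0*(¼))*(-10) = 2325093/4 + 0*(-10) = 2325093/4 + 0 = 2325093/4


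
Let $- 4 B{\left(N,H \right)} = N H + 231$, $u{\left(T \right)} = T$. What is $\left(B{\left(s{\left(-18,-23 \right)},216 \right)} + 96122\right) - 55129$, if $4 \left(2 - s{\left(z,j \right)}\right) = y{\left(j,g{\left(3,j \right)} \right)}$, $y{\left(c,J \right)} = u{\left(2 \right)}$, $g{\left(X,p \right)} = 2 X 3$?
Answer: $\frac{163417}{4} \approx 40854.0$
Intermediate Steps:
$g{\left(X,p \right)} = 6 X$
$y{\left(c,J \right)} = 2$
$s{\left(z,j \right)} = \frac{3}{2}$ ($s{\left(z,j \right)} = 2 - \frac{1}{2} = \frac{3}{2}$)
$B{\left(N,H \right)} = - \frac{231}{4} - \frac{H N}{4}$ ($B{\left(N,H \right)} = - \frac{N H + 231}{4} = - \frac{H N + 231}{4} = - \frac{231 + H N}{4} = - \frac{231}{4} - \frac{H N}{4}$)
$\left(B{\left(s{\left(-18,-23 \right)},216 \right)} + 96122\right) - 55129 = \left(\left(- \frac{231}{4} - 54 \cdot \frac{3}{2}\right) + 96122\right) - 55129 = \left(\left(- \frac{231}{4} - 81\right) + 96122\right) - 55129 = \left(- \frac{555}{4} + 96122\right) - 55129 = \frac{383933}{4} - 55129 = \frac{163417}{4}$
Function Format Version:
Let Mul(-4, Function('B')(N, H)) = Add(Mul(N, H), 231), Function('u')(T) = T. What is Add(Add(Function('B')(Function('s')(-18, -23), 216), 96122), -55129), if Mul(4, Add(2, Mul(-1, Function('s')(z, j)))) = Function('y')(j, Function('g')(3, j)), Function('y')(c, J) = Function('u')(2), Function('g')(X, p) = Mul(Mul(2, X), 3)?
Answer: Rational(163417, 4) ≈ 40854.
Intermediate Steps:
Function('g')(X, p) = Mul(6, X)
Function('y')(c, J) = 2
Function('s')(z, j) = Rational(3, 2) (Function('s')(z, j) = Add(2, Mul(Rational(-1, 4), 2)) = Add(2, Rational(-1, 2)) = Rational(3, 2))
Function('B')(N, H) = Add(Rational(-231, 4), Mul(Rational(-1, 4), H, N)) (Function('B')(N, H) = Mul(Rational(-1, 4), Add(Mul(N, H), 231)) = Mul(Rational(-1, 4), Add(Mul(H, N), 231)) = Mul(Rational(-1, 4), Add(231, Mul(H, N))) = Add(Rational(-231, 4), Mul(Rational(-1, 4), H, N)))
Add(Add(Function('B')(Function('s')(-18, -23), 216), 96122), -55129) = Add(Add(Add(Rational(-231, 4), Mul(Rational(-1, 4), 216, Rational(3, 2))), 96122), -55129) = Add(Add(Add(Rational(-231, 4), -81), 96122), -55129) = Add(Add(Rational(-555, 4), 96122), -55129) = Add(Rational(383933, 4), -55129) = Rational(163417, 4)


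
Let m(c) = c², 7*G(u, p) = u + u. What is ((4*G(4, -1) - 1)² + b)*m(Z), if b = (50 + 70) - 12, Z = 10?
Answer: 591700/49 ≈ 12076.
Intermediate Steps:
G(u, p) = 2*u/7 (G(u, p) = (u + u)/7 = (2*u)/7 = 2*u/7)
b = 108 (b = 120 - 12 = 108)
((4*G(4, -1) - 1)² + b)*m(Z) = ((4*((2/7)*4) - 1)² + 108)*10² = ((4*(8/7) - 1)² + 108)*100 = ((32/7 - 1)² + 108)*100 = ((25/7)² + 108)*100 = (625/49 + 108)*100 = (5917/49)*100 = 591700/49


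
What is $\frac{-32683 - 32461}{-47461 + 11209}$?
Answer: $\frac{16286}{9063} \approx 1.797$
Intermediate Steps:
$\frac{-32683 - 32461}{-47461 + 11209} = - \frac{65144}{-36252} = \left(-65144\right) \left(- \frac{1}{36252}\right) = \frac{16286}{9063}$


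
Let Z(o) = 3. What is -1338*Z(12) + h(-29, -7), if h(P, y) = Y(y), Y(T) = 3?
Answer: -4011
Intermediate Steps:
h(P, y) = 3
-1338*Z(12) + h(-29, -7) = -1338*3 + 3 = -4014 + 3 = -4011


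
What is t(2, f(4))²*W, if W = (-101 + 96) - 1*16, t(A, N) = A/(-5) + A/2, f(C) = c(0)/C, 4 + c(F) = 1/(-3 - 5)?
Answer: -189/25 ≈ -7.5600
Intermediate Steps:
c(F) = -33/8 (c(F) = -4 + 1/(-3 - 5) = -4 + 1/(-8) = -4 - ⅛ = -33/8)
f(C) = -33/(8*C)
t(A, N) = 3*A/10 (t(A, N) = A*(-⅕) + A*(½) = -A/5 + A/2 = 3*A/10)
W = -21 (W = -5 - 16 = -21)
t(2, f(4))²*W = ((3/10)*2)²*(-21) = (⅗)²*(-21) = (9/25)*(-21) = -189/25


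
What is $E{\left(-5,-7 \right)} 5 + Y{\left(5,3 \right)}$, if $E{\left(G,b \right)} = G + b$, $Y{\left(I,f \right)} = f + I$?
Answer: $-52$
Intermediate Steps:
$Y{\left(I,f \right)} = I + f$
$E{\left(-5,-7 \right)} 5 + Y{\left(5,3 \right)} = \left(-5 - 7\right) 5 + \left(5 + 3\right) = \left(-12\right) 5 + 8 = -60 + 8 = -52$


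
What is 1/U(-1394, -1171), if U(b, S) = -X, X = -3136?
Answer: 1/3136 ≈ 0.00031888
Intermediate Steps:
U(b, S) = 3136 (U(b, S) = -1*(-3136) = 3136)
1/U(-1394, -1171) = 1/3136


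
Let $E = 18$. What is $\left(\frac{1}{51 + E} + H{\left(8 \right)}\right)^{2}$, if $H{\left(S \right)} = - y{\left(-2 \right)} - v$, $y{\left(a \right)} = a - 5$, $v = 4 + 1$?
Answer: $\frac{19321}{4761} \approx 4.0582$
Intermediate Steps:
$v = 5$
$y{\left(a \right)} = -5 + a$
$H{\left(S \right)} = 2$ ($H{\left(S \right)} = - (-5 - 2) - 5 = \left(-1\right) \left(-7\right) - 5 = 7 - 5 = 2$)
$\left(\frac{1}{51 + E} + H{\left(8 \right)}\right)^{2} = \left(\frac{1}{51 + 18} + 2\right)^{2} = \left(\frac{1}{69} + 2\right)^{2} = \left(\frac{139}{69}\right)^{2} = \frac{19321}{4761}$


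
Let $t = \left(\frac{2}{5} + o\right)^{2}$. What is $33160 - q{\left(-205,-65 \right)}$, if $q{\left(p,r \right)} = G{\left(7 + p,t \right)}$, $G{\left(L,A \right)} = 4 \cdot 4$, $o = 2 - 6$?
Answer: $33144$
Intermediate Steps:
$o = -4$ ($o = 2 - 6 = -4$)
$t = \frac{324}{25}$ ($t = \left(\frac{2}{5} - 4\right)^{2} = \left(- \frac{18}{5}\right)^{2} = \frac{324}{25} \approx 12.96$)
$G{\left(L,A \right)} = 16$
$q{\left(p,r \right)} = 16$
$33160 - q{\left(-205,-65 \right)} = 33160 - 16 = 33144$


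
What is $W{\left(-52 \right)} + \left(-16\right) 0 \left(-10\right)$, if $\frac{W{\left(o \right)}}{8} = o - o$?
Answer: $0$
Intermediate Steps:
$W{\left(o \right)} = 0$ ($W{\left(o \right)} = 8 \left(o - o\right) = 8 \cdot 0 = 0$)
$W{\left(-52 \right)} + \left(-16\right) 0 \left(-10\right) = 0 + \left(-16\right) 0 \left(-10\right) = 0 + 0 \left(-10\right) = 0 + 0 = 0$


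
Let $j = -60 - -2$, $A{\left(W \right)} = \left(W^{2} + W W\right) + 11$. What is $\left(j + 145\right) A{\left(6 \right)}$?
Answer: $7221$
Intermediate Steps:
$A{\left(W \right)} = 11 + 2 W^{2}$ ($A{\left(W \right)} = \left(W^{2} + W^{2}\right) + 11 = 2 W^{2} + 11 = 11 + 2 W^{2}$)
$j = -58$ ($j = -60 + 2 = -58$)
$\left(j + 145\right) A{\left(6 \right)} = \left(-58 + 145\right) \left(11 + 2 \cdot 6^{2}\right) = 87 \left(11 + 2 \cdot 36\right) = 87 \left(11 + 72\right) = 87 \cdot 83 = 7221$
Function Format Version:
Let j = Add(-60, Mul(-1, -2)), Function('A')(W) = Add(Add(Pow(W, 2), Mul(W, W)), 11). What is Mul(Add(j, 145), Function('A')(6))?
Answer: 7221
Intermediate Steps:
Function('A')(W) = Add(11, Mul(2, Pow(W, 2))) (Function('A')(W) = Add(Add(Pow(W, 2), Pow(W, 2)), 11) = Add(Mul(2, Pow(W, 2)), 11) = Add(11, Mul(2, Pow(W, 2))))
j = -58 (j = Add(-60, 2) = -58)
Mul(Add(j, 145), Function('A')(6)) = Mul(Add(-58, 145), Add(11, Mul(2, Pow(6, 2)))) = Mul(87, Add(11, Mul(2, 36))) = Mul(87, Add(11, 72)) = Mul(87, 83) = 7221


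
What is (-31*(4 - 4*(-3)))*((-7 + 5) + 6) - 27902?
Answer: -29886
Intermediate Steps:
(-31*(4 - 4*(-3)))*((-7 + 5) + 6) - 27902 = (-31*(4 + 12))*(-2 + 6) - 27902 = -31*16*4 - 27902 = -496*4 - 27902 = -1984 - 27902 = -29886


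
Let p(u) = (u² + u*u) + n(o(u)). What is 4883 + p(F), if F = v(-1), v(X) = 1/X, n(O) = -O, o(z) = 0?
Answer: 4885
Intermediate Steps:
F = -1 (F = 1/(-1) = -1)
p(u) = 2*u² (p(u) = (u² + u*u) - 1*0 = (u² + u²) + 0 = 2*u² + 0 = 2*u²)
4883 + p(F) = 4883 + 2*(-1)² = 4883 + 2*1 = 4883 + 2 = 4885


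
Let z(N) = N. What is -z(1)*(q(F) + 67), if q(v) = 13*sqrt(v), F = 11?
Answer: -67 - 13*sqrt(11) ≈ -110.12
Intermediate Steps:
-z(1)*(q(F) + 67) = -(13*sqrt(11) + 67) = -(67 + 13*sqrt(11)) = -67 - 13*sqrt(11)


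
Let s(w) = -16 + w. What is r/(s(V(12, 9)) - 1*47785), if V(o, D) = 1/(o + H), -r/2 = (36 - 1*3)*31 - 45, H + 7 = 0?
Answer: 815/19917 ≈ 0.040920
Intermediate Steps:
H = -7 (H = -7 + 0 = -7)
r = -1956 (r = -2*((36 - 1*3)*31 - 45) = -2*((36 - 3)*31 - 45) = -2*(33*31 - 45) = -2*(1023 - 45) = -2*978 = -1956)
V(o, D) = 1/(-7 + o) (V(o, D) = 1/(o - 7) = 1/(-7 + o))
r/(s(V(12, 9)) - 1*47785) = -1956/((-16 + 1/(-7 + 12)) - 1*47785) = -1956/((-16 + 1/5) - 47785) = -1956/(-79/5 - 47785) = -1956/(-239004/5) = -1956*(-5/239004) = 815/19917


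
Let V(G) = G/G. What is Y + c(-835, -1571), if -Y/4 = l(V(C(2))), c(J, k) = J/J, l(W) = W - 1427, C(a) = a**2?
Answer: 5705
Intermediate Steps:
V(G) = 1
l(W) = -1427 + W
c(J, k) = 1
Y = 5704 (Y = -4*(-1427 + 1) = -4*(-1426) = 5704)
Y + c(-835, -1571) = 5704 + 1 = 5705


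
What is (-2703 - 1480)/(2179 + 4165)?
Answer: -4183/6344 ≈ -0.65936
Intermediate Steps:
(-2703 - 1480)/(2179 + 4165) = -4183/6344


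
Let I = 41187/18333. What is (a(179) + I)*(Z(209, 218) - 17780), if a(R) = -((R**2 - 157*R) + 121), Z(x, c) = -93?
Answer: 443086325860/6111 ≈ 7.2506e+7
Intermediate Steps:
a(R) = -121 - R**2 + 157*R (a(R) = -(121 + R**2 - 157*R) = -121 - R**2 + 157*R)
I = 13729/6111 (I = 41187*(1/18333) = 13729/6111 ≈ 2.2466)
(a(179) + I)*(Z(209, 218) - 17780) = ((-121 - 1*179**2 + 157*179) + 13729/6111)*(-93 - 17780) = ((-121 - 1*32041 + 28103) + 13729/6111)*(-17873) = ((-121 - 32041 + 28103) + 13729/6111)*(-17873) = (-4059 + 13729/6111)*(-17873) = -24790820/6111*(-17873) = 443086325860/6111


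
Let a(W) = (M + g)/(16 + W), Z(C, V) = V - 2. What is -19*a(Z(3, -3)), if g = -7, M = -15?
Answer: 38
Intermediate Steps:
Z(C, V) = -2 + V
a(W) = -22/(16 + W) (a(W) = (-15 - 7)/(16 + W) = -22/(16 + W))
-19*a(Z(3, -3)) = -(-418)/(16 + (-2 - 3)) = -(-418)/(16 - 5) = -(-418)/11 = -19*(-2) = 38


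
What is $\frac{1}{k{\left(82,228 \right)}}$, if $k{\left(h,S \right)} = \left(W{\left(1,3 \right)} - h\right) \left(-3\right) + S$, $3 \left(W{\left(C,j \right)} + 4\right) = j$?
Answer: $\frac{1}{483} \approx 0.0020704$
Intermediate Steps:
$W{\left(C,j \right)} = -4 + \frac{j}{3}$
$k{\left(h,S \right)} = 9 + S + 3 h$ ($k{\left(h,S \right)} = \left(\left(-4 + \frac{1}{3} \cdot 3\right) - h\right) \left(-3\right) + S = \left(\left(-4 + 1\right) - h\right) \left(-3\right) + S = \left(-3 - h\right) \left(-3\right) + S = \left(9 + 3 h\right) + S = 9 + S + 3 h$)
$\frac{1}{k{\left(82,228 \right)}} = \frac{1}{9 + 228 + 3 \cdot 82} = \frac{1}{9 + 228 + 246} = \frac{1}{483}$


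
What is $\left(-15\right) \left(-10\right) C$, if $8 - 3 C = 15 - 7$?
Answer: $0$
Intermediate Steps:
$C = 0$ ($C = \frac{8}{3} - \frac{15 - 7}{3} = \frac{8}{3} - \frac{8}{3} = 0$)
$\left(-15\right) \left(-10\right) C = \left(-15\right) \left(-10\right) 0 = 150 \cdot 0 = 0$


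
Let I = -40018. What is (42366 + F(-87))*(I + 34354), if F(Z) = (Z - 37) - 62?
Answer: -238907520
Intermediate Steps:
F(Z) = -99 + Z (F(Z) = (-37 + Z) - 62 = -99 + Z)
(42366 + F(-87))*(I + 34354) = (42366 + (-99 - 87))*(-40018 + 34354) = (42366 - 186)*(-5664) = 42180*(-5664) = -238907520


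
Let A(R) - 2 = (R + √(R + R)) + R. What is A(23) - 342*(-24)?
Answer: 8256 + √46 ≈ 8262.8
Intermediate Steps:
A(R) = 2 + 2*R + √2*√R (A(R) = 2 + ((R + √(R + R)) + R) = 2 + ((R + √(2*R)) + R) = 2 + ((R + √2*√R) + R) = 2 + (2*R + √2*√R) = 2 + 2*R + √2*√R)
A(23) - 342*(-24) = (2 + 2*23 + √2*√23) - 342*(-24) = (2 + 46 + √46) + 8208 = (48 + √46) + 8208 = 8256 + √46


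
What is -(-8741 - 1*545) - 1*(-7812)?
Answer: 17098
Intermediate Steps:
-(-8741 - 1*545) - 1*(-7812) = -(-8741 - 545) + 7812 = -1*(-9286) + 7812 = 9286 + 7812 = 17098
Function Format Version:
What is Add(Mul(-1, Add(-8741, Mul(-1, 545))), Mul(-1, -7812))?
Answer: 17098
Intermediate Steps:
Add(Mul(-1, Add(-8741, Mul(-1, 545))), Mul(-1, -7812)) = Add(Mul(-1, Add(-8741, -545)), 7812) = Add(Mul(-1, -9286), 7812) = Add(9286, 7812) = 17098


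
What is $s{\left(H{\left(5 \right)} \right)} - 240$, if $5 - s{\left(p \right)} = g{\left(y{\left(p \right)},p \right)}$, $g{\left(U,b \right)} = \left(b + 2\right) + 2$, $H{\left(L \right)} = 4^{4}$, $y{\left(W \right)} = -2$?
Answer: $-495$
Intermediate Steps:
$H{\left(L \right)} = 256$
$g{\left(U,b \right)} = 4 + b$ ($g{\left(U,b \right)} = \left(2 + b\right) + 2 = 4 + b$)
$s{\left(p \right)} = 1 - p$ ($s{\left(p \right)} = 5 - \left(4 + p\right) = 1 - p$)
$s{\left(H{\left(5 \right)} \right)} - 240 = \left(1 - 256\right) - 240 = -255 - 240 = -495$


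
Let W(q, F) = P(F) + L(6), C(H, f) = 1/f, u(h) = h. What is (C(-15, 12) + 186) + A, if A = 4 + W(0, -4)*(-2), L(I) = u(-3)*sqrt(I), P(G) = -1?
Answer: 2305/12 + 6*sqrt(6) ≈ 206.78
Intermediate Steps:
L(I) = -3*sqrt(I)
W(q, F) = -1 - 3*sqrt(6)
A = 6 + 6*sqrt(6) (A = 4 + (-1 - 3*sqrt(6))*(-2) = 4 + (2 + 6*sqrt(6)) = 6 + 6*sqrt(6) ≈ 20.697)
(C(-15, 12) + 186) + A = (1/12 + 186) + (6 + 6*sqrt(6)) = 2233/12 + (6 + 6*sqrt(6)) = 2305/12 + 6*sqrt(6)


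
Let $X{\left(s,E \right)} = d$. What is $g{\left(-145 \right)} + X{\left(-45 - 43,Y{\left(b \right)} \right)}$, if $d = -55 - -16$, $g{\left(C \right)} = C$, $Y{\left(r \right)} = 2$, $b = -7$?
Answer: $-184$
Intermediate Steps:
$d = -39$ ($d = -55 + 16 = -39$)
$X{\left(s,E \right)} = -39$
$g{\left(-145 \right)} + X{\left(-45 - 43,Y{\left(b \right)} \right)} = -145 - 39 = -184$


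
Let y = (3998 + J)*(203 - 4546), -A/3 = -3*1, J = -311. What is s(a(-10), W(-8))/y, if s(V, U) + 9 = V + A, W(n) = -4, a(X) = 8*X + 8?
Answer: 24/5337547 ≈ 4.4964e-6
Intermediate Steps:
A = 9 (A = -(-9) = -3*(-3) = 9)
a(X) = 8 + 8*X
y = -16012641 (y = (3998 - 311)*(203 - 4546) = 3687*(-4343) = -16012641)
s(V, U) = V (s(V, U) = -9 + (V + 9) = -9 + (9 + V) = V)
s(a(-10), W(-8))/y = (8 + 8*(-10))/(-16012641) = (8 - 80)*(-1/16012641) = -72*(-1/16012641) = 24/5337547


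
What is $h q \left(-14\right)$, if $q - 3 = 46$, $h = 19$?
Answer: $-13034$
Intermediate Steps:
$q = 49$ ($q = 3 + 46 = 49$)
$h q \left(-14\right) = 19 \cdot 49 \left(-14\right) = 931 \left(-14\right) = -13034$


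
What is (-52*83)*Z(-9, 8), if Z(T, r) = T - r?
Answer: 73372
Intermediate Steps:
(-52*83)*Z(-9, 8) = (-52*83)*(-9 - 1*8) = -4316*(-9 - 8) = -4316*(-17) = 73372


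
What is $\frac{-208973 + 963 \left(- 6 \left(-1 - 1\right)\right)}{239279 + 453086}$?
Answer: $- \frac{197417}{692365} \approx -0.28513$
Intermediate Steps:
$\frac{-208973 + 963 \left(- 6 \left(-1 - 1\right)\right)}{239279 + 453086} = \frac{-208973 + 963 \left(\left(-6\right) \left(-2\right)\right)}{692365} = \left(-208973 + 963 \cdot 12\right) \frac{1}{692365} = \left(-208973 + 11556\right) \frac{1}{692365} = \left(-197417\right) \frac{1}{692365} = - \frac{197417}{692365}$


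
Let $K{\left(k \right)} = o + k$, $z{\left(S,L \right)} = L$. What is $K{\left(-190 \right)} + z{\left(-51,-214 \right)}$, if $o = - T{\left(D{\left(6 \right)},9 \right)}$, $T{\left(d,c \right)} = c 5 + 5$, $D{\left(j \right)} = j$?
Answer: $-454$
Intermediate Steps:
$T{\left(d,c \right)} = 5 + 5 c$ ($T{\left(d,c \right)} = 5 c + 5 = 5 + 5 c$)
$o = -50$ ($o = - (5 + 5 \cdot 9) = - (5 + 45) = \left(-1\right) 50 = -50$)
$K{\left(k \right)} = -50 + k$
$K{\left(-190 \right)} + z{\left(-51,-214 \right)} = \left(-50 - 190\right) - 214 = -240 - 214 = -454$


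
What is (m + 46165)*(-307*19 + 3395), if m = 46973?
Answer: -227070444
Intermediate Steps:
(m + 46165)*(-307*19 + 3395) = (46973 + 46165)*(-307*19 + 3395) = 93138*(-5833 + 3395) = 93138*(-2438) = -227070444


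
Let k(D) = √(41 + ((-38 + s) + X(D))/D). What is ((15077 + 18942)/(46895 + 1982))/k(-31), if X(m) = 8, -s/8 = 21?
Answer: 34019*√45539/71800313 ≈ 0.10111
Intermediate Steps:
s = -168 (s = -8*21 = -168)
k(D) = √(41 - 198/D) (k(D) = √(41 + ((-38 - 168) + 8)/D) = √(41 + (-206 + 8)/D) = √(41 - 198/D))
((15077 + 18942)/(46895 + 1982))/k(-31) = ((15077 + 18942)/(46895 + 1982))/(√(41 - 198/(-31))) = (34019/48877)/(√(41 - 198*(-1/31))) = (34019*(1/48877))/(√(41 + 198/31)) = 34019/(48877*(√(1469/31))) = 34019/(48877*((√45539/31))) = 34019*(√45539/1469)/48877 = 34019*√45539/71800313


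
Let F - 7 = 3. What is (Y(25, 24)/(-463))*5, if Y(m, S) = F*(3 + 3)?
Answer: -300/463 ≈ -0.64795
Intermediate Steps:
F = 10 (F = 7 + 3 = 10)
Y(m, S) = 60 (Y(m, S) = 10*(3 + 3) = 10*6 = 60)
(Y(25, 24)/(-463))*5 = (60/(-463))*5 = (60*(-1/463))*5 = -60/463*5 = -300/463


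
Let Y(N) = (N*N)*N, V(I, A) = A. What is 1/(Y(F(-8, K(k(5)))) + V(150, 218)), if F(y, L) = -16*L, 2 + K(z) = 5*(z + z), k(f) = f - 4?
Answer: -1/2096934 ≈ -4.7689e-7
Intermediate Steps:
k(f) = -4 + f
K(z) = -2 + 10*z (K(z) = -2 + 5*(z + z) = -2 + 5*(2*z) = -2 + 10*z)
Y(N) = N³ (Y(N) = N²*N = N³)
1/(Y(F(-8, K(k(5)))) + V(150, 218)) = 1/((-16*(-2 + 10*(-4 + 5)))³ + 218) = 1/((-16*(-2 + 10*1))³ + 218) = 1/((-16*(-2 + 10))³ + 218) = 1/((-16*8)³ + 218) = 1/((-128)³ + 218) = 1/(-2097152 + 218) = 1/(-2096934) = -1/2096934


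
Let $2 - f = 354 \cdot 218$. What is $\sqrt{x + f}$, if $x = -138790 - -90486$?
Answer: $i \sqrt{125474} \approx 354.22 i$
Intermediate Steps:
$f = -77170$ ($f = 2 - 354 \cdot 218 = 2 - 77172 = -77170$)
$x = -48304$ ($x = -138790 + 90486 = -48304$)
$\sqrt{x + f} = \sqrt{-48304 - 77170} = \sqrt{-125474} = i \sqrt{125474}$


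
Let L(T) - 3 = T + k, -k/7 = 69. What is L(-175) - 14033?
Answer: -14688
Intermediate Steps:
k = -483 (k = -7*69 = -483)
L(T) = -480 + T (L(T) = 3 + (T - 483) = 3 + (-483 + T) = -480 + T)
L(-175) - 14033 = (-480 - 175) - 14033 = -655 - 14033 = -14688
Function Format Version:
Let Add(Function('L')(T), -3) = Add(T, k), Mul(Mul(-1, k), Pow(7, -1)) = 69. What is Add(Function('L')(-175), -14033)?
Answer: -14688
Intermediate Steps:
k = -483 (k = Mul(-7, 69) = -483)
Function('L')(T) = Add(-480, T) (Function('L')(T) = Add(3, Add(T, -483)) = Add(3, Add(-483, T)) = Add(-480, T))
Add(Function('L')(-175), -14033) = Add(Add(-480, -175), -14033) = Add(-655, -14033) = -14688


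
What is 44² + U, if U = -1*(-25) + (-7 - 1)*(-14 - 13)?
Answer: 2177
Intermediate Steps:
U = 241 (U = 25 - 8*(-27) = 25 + 216 = 241)
44² + U = 44² + 241 = 1936 + 241 = 2177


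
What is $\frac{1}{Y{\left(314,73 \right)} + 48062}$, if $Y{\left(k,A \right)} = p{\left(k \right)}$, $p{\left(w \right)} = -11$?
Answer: $\frac{1}{48051} \approx 2.0811 \cdot 10^{-5}$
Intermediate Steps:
$Y{\left(k,A \right)} = -11$
$\frac{1}{Y{\left(314,73 \right)} + 48062} = \frac{1}{-11 + 48062} = \frac{1}{48051}$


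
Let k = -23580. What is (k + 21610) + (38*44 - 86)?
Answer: -384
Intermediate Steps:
(k + 21610) + (38*44 - 86) = (-23580 + 21610) + (38*44 - 86) = -1970 + (1672 - 86) = -1970 + 1586 = -384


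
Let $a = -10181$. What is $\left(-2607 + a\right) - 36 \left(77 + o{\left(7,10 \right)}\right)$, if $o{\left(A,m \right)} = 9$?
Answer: $-15884$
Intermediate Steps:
$\left(-2607 + a\right) - 36 \left(77 + o{\left(7,10 \right)}\right) = \left(-2607 - 10181\right) - 36 \left(77 + 9\right) = -12788 - 3096 = -15884$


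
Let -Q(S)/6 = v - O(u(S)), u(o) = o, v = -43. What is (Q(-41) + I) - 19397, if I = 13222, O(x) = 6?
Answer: -5881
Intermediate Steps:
Q(S) = 294 (Q(S) = -6*(-43 - 1*6) = -6*(-43 - 6) = -6*(-49) = 294)
(Q(-41) + I) - 19397 = (294 + 13222) - 19397 = 13516 - 19397 = -5881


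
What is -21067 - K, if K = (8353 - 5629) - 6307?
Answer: -17484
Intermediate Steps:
K = -3583 (K = 2724 - 6307 = -3583)
-21067 - K = -21067 - 1*(-3583) = -21067 + 3583 = -17484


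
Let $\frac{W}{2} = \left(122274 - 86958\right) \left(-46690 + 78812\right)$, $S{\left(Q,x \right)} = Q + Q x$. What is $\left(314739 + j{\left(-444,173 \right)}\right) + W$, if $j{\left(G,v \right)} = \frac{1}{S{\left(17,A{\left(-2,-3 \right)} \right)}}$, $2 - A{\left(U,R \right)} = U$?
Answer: $\frac{192878246656}{85} \approx 2.2692 \cdot 10^{9}$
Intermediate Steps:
$A{\left(U,R \right)} = 2 - U$
$j{\left(G,v \right)} = \frac{1}{85}$ ($j{\left(G,v \right)} = \frac{1}{17 \left(1 + \left(2 - -2\right)\right)} = \frac{1}{17 \left(1 + \left(2 + 2\right)\right)} = \frac{1}{17 \left(1 + 4\right)} = \frac{1}{17 \cdot 5} = \frac{1}{85}$)
$W = 2268841104$ ($W = 2 \left(122274 - 86958\right) \left(-46690 + 78812\right) = 2 \cdot 35316 \cdot 32122 = 2 \cdot 1134420552 = 2268841104$)
$\left(314739 + j{\left(-444,173 \right)}\right) + W = \left(314739 + \frac{1}{85}\right) + 2268841104 = \frac{26752816}{85} + 2268841104 = \frac{192878246656}{85}$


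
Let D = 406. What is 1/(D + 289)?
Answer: 1/695 ≈ 0.0014388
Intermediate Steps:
1/(D + 289) = 1/(406 + 289) = 1/695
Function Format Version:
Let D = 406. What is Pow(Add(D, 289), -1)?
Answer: Rational(1, 695) ≈ 0.0014388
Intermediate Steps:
Pow(Add(D, 289), -1) = Pow(Add(406, 289), -1) = Pow(695, -1) = Rational(1, 695)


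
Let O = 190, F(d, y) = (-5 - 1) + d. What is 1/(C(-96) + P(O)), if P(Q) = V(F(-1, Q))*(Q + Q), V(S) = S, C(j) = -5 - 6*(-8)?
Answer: -1/2617 ≈ -0.00038212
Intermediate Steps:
C(j) = 43 (C(j) = -5 + 48 = 43)
F(d, y) = -6 + d
P(Q) = -14*Q (P(Q) = (-6 - 1)*(Q + Q) = -14*Q)
1/(C(-96) + P(O)) = 1/(43 - 14*190) = 1/(43 - 2660) = 1/(-2617) = -1/2617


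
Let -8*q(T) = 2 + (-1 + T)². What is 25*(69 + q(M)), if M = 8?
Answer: 12525/8 ≈ 1565.6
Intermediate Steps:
q(T) = -¼ - (-1 + T)²/8 (q(T) = -(2 + (-1 + T)²)/8 = -¼ - (-1 + T)²/8)
25*(69 + q(M)) = 25*(69 + (-¼ - (-1 + 8)²/8)) = 25*(69 + (-¼ - ⅛*7²)) = 25*(69 + (-¼ - ⅛*49)) = 25*(69 + (-¼ - 49/8)) = 25*(69 - 51/8) = 25*(501/8) = 12525/8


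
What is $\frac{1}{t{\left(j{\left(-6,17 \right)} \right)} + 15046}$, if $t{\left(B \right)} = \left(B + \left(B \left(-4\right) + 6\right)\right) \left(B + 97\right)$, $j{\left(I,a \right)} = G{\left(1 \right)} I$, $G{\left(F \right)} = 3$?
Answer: $\frac{1}{19786} \approx 5.0541 \cdot 10^{-5}$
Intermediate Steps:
$j{\left(I,a \right)} = 3 I$
$t{\left(B \right)} = \left(6 - 3 B\right) \left(97 + B\right)$ ($t{\left(B \right)} = \left(B - \left(-6 + 4 B\right)\right) \left(97 + B\right) = \left(6 - 3 B\right) \left(97 + B\right)$)
$\frac{1}{t{\left(j{\left(-6,17 \right)} \right)} + 15046} = \frac{1}{\left(582 - 285 \cdot 3 \left(-6\right) - 3 \left(3 \left(-6\right)\right)^{2}\right) + 15046} = \frac{1}{\left(582 - -5130 - 3 \left(-18\right)^{2}\right) + 15046} = \frac{1}{\left(582 + 5130 - 972\right) + 15046} = \frac{1}{4740 + 15046} = \frac{1}{19786}$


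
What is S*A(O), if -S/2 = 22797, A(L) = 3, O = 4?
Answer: -136782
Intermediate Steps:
S = -45594 (S = -2*22797 = -45594)
S*A(O) = -45594*3 = -136782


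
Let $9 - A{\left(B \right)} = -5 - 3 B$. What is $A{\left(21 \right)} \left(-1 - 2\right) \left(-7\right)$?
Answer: $1617$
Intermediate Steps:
$A{\left(B \right)} = 14 + 3 B$ ($A{\left(B \right)} = 9 - \left(-5 - 3 B\right) = 9 + \left(5 + 3 B\right) = 14 + 3 B$)
$A{\left(21 \right)} \left(-1 - 2\right) \left(-7\right) = \left(14 + 3 \cdot 21\right) \left(-1 - 2\right) \left(-7\right) = \left(14 + 63\right) \left(\left(-3\right) \left(-7\right)\right) = 77 \cdot 21 = 1617$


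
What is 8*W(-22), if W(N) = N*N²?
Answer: -85184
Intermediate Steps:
W(N) = N³
8*W(-22) = 8*(-22)³ = 8*(-10648) = -85184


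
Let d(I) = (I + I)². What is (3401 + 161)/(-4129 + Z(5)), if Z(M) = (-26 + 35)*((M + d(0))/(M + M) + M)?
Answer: -7124/8159 ≈ -0.87315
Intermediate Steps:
d(I) = 4*I² (d(I) = (2*I)² = 4*I²)
Z(M) = 9/2 + 9*M (Z(M) = (-26 + 35)*((M + 4*0²)/(M + M) + M) = 9*((M + 4*0)/((2*M)) + M) = 9*((M + 0)*(1/(2*M)) + M) = 9*(M*(1/(2*M)) + M) = 9*(½ + M) = 9/2 + 9*M)
(3401 + 161)/(-4129 + Z(5)) = (3401 + 161)/(-4129 + (9/2 + 9*5)) = 3562/(-4129 + (9/2 + 45)) = 3562/(-4129 + 99/2) = 3562/(-8159/2) = 3562*(-2/8159) = -7124/8159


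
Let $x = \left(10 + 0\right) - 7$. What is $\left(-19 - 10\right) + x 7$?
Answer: $-8$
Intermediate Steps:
$x = 3$ ($x = 10 - 7 = 3$)
$\left(-19 - 10\right) + x 7 = \left(-19 - 10\right) + 3 \cdot 7 = \left(-19 - 10\right) + 21 = -29 + 21 = -8$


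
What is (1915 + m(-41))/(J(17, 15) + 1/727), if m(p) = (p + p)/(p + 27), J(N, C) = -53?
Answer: -4887621/134855 ≈ -36.244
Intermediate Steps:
m(p) = 2*p/(27 + p) (m(p) = (2*p)/(27 + p) = 2*p/(27 + p))
(1915 + m(-41))/(J(17, 15) + 1/727) = (1915 + 2*(-41)/(27 - 41))/(-53 + 1/727) = (1915 + 2*(-41)/(-14))/(-53 + 1/727) = (1915 + 2*(-41)*(-1/14))/(-38530/727) = (1915 + 41/7)*(-727/38530) = (13446/7)*(-727/38530) = -4887621/134855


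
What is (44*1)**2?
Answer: 1936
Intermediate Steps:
(44*1)**2 = 44**2 = 1936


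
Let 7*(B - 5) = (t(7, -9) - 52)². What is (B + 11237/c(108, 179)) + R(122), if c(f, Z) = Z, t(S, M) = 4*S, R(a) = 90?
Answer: 300798/1253 ≈ 240.06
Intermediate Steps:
B = 611/7 (B = 5 + (4*7 - 52)²/7 = 5 + (28 - 52)²/7 = 5 + (⅐)*(-24)² = 5 + (⅐)*576 = 5 + 576/7 = 611/7 ≈ 87.286)
(B + 11237/c(108, 179)) + R(122) = (611/7 + 11237/179) + 90 = 188028/1253 + 90 = 300798/1253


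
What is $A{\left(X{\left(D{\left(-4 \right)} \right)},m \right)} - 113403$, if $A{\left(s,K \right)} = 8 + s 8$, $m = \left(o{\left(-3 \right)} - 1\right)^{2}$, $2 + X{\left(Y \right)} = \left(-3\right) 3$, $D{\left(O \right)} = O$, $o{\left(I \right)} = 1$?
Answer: $-113483$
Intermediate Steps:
$X{\left(Y \right)} = -11$ ($X{\left(Y \right)} = -2 - 9 = -11$)
$m = 0$ ($m = \left(1 - 1\right)^{2} = 0^{2} = 0$)
$A{\left(s,K \right)} = 8 + 8 s$
$A{\left(X{\left(D{\left(-4 \right)} \right)},m \right)} - 113403 = \left(8 + 8 \left(-11\right)\right) - 113403 = \left(8 - 88\right) - 113403 = -80 - 113403 = -113483$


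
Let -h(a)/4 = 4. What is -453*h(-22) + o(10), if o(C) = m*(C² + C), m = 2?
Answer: 7468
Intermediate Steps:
h(a) = -16 (h(a) = -4*4 = -16)
o(C) = 2*C + 2*C² (o(C) = 2*(C² + C) = 2*(C + C²) = 2*C + 2*C²)
-453*h(-22) + o(10) = -453*(-16) + 2*10*(1 + 10) = 7248 + 2*10*11 = 7248 + 220 = 7468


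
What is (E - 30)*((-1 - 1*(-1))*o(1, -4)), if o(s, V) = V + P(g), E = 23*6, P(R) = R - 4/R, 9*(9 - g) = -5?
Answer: 0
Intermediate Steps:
g = 86/9 (g = 9 - 1/9*(-5) = 9 + 5/9 = 86/9 ≈ 9.5556)
P(R) = R - 4/R
E = 138
o(s, V) = 3536/387 + V (o(s, V) = V + (86/9 - 4/86/9) = V + (86/9 - 4*9/86) = V + (86/9 - 18/43) = V + 3536/387 = 3536/387 + V)
(E - 30)*((-1 - 1*(-1))*o(1, -4)) = (138 - 30)*((-1 - 1*(-1))*(3536/387 - 4)) = 108*((-1 + 1)*(1988/387)) = 108*(0*(1988/387)) = 108*0 = 0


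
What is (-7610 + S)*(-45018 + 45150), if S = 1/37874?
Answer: -19022595174/18937 ≈ -1.0045e+6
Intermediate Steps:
S = 1/37874 ≈ 2.6403e-5
(-7610 + S)*(-45018 + 45150) = (-7610 + 1/37874)*(-45018 + 45150) = -288221139/37874*132 = -19022595174/18937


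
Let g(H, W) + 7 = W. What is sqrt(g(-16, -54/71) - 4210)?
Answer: I*sqrt(21261731)/71 ≈ 64.944*I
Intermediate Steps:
g(H, W) = -7 + W
sqrt(g(-16, -54/71) - 4210) = sqrt((-7 - 54/71) - 4210) = sqrt(-551/71 - 4210) = sqrt(-299461/71) = I*sqrt(21261731)/71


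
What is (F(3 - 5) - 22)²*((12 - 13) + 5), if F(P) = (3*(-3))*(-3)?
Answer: 100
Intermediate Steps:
F(P) = 27 (F(P) = -9*(-3) = 27)
(F(3 - 5) - 22)²*((12 - 13) + 5) = (27 - 22)²*((12 - 13) + 5) = 5²*(-1 + 5) = 25*4 = 100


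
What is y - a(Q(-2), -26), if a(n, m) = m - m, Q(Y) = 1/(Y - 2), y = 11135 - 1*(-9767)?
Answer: 20902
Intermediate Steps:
y = 20902 (y = 11135 + 9767 = 20902)
Q(Y) = 1/(-2 + Y)
a(n, m) = 0
y - a(Q(-2), -26) = 20902 - 1*0 = 20902 + 0 = 20902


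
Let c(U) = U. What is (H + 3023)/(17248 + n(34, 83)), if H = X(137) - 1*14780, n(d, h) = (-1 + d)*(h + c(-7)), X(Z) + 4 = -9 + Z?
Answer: -11633/19756 ≈ -0.58883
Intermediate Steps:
X(Z) = -13 + Z (X(Z) = -4 + (-9 + Z) = -13 + Z)
n(d, h) = (-1 + d)*(-7 + h) (n(d, h) = (-1 + d)*(h - 7) = (-1 + d)*(-7 + h))
H = -14656 (H = (-13 + 137) - 1*14780 = 124 - 14780 = -14656)
(H + 3023)/(17248 + n(34, 83)) = (-14656 + 3023)/(17248 + (7 - 1*83 - 7*34 + 34*83)) = -11633/(17248 + (7 - 83 - 238 + 2822)) = -11633/(17248 + 2508) = -11633/19756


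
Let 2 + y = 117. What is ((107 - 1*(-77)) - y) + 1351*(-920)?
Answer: -1242851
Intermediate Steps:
y = 115 (y = -2 + 117 = 115)
((107 - 1*(-77)) - y) + 1351*(-920) = ((107 - 1*(-77)) - 1*115) + 1351*(-920) = ((107 + 77) - 115) - 1242920 = (184 - 115) - 1242920 = 69 - 1242920 = -1242851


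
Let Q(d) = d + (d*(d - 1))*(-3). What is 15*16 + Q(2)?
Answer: 236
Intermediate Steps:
Q(d) = d - 3*d*(-1 + d) (Q(d) = d + (d*(-1 + d))*(-3) = d - 3*d*(-1 + d))
15*16 + Q(2) = 15*16 + 2*(4 - 3*2) = 240 + 2*(4 - 6) = 240 + 2*(-2) = 240 - 4 = 236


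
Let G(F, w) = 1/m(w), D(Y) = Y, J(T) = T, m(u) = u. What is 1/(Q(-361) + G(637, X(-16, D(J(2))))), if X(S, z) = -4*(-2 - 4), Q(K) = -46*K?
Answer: 24/398545 ≈ 6.0219e-5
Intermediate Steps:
X(S, z) = 24 (X(S, z) = -4*(-6) = 24)
G(F, w) = 1/w
1/(Q(-361) + G(637, X(-16, D(J(2))))) = 1/(-46*(-361) + 1/24) = 1/(16606 + 1/24) = 1/(398545/24) = 24/398545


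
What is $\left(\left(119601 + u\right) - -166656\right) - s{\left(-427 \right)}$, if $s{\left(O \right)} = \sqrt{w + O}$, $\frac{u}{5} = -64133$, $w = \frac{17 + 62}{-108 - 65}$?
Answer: $-34408 - \frac{5 i \sqrt{511734}}{173} \approx -34408.0 - 20.675 i$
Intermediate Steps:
$w = - \frac{79}{173}$ ($w = \frac{79}{-108 - 65} = \frac{79}{-173} = 79 \left(- \frac{1}{173}\right) = - \frac{79}{173} \approx -0.45665$)
$u = -320665$ ($u = 5 \left(-64133\right) = -320665$)
$s{\left(O \right)} = \sqrt{- \frac{79}{173} + O}$
$\left(\left(119601 + u\right) - -166656\right) - s{\left(-427 \right)} = \left(\left(119601 - 320665\right) - -166656\right) - \frac{\sqrt{-13667 + 29929 \left(-427\right)}}{173} = \left(-201064 + 166656\right) - \frac{\sqrt{-13667 - 12779683}}{173} = -34408 - \frac{\sqrt{-12793350}}{173} = -34408 - \frac{5 i \sqrt{511734}}{173}$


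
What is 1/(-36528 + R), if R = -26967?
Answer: -1/63495 ≈ -1.5749e-5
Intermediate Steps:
1/(-36528 + R) = 1/(-36528 - 26967) = 1/(-63495) = -1/63495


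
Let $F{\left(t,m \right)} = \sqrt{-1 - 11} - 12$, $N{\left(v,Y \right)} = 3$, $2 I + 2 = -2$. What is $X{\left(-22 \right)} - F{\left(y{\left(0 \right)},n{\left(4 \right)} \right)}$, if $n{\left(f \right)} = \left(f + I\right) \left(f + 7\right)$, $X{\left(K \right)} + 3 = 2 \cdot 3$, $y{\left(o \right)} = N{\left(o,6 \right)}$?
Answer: $15 - 2 i \sqrt{3} \approx 15.0 - 3.4641 i$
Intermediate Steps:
$I = -2$ ($I = -1 + \frac{1}{2} \left(-2\right) = -1 - 1 = -2$)
$y{\left(o \right)} = 3$
$X{\left(K \right)} = 3$ ($X{\left(K \right)} = -3 + 2 \cdot 3 = -3 + 6 = 3$)
$n{\left(f \right)} = \left(-2 + f\right) \left(7 + f\right)$ ($n{\left(f \right)} = \left(f - 2\right) \left(f + 7\right) = \left(-2 + f\right) \left(7 + f\right)$)
$F{\left(t,m \right)} = -12 + 2 i \sqrt{3}$ ($F{\left(t,m \right)} = \sqrt{-12} - 12 = 2 i \sqrt{3} - 12 = -12 + 2 i \sqrt{3}$)
$X{\left(-22 \right)} - F{\left(y{\left(0 \right)},n{\left(4 \right)} \right)} = 3 - \left(-12 + 2 i \sqrt{3}\right) = 3 + \left(12 - 2 i \sqrt{3}\right) = 15 - 2 i \sqrt{3}$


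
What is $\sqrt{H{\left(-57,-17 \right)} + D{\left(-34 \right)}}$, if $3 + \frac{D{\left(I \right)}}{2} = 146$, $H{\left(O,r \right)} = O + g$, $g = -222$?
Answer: $\sqrt{7} \approx 2.6458$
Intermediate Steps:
$H{\left(O,r \right)} = -222 + O$ ($H{\left(O,r \right)} = O - 222 = -222 + O$)
$D{\left(I \right)} = 286$ ($D{\left(I \right)} = -6 + 2 \cdot 146 = -6 + 292 = 286$)
$\sqrt{H{\left(-57,-17 \right)} + D{\left(-34 \right)}} = \sqrt{\left(-222 - 57\right) + 286} = \sqrt{-279 + 286} = \sqrt{7}$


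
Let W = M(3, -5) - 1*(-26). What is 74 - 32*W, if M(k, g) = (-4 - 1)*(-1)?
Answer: -918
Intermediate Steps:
M(k, g) = 5 (M(k, g) = -5*(-1) = 5)
W = 31 (W = 5 - 1*(-26) = 5 + 26 = 31)
74 - 32*W = 74 - 32*31 = 74 - 992 = -918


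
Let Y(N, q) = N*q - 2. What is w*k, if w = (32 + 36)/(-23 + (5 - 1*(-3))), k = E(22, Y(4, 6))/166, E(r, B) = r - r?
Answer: 0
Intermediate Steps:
Y(N, q) = -2 + N*q
E(r, B) = 0
k = 0 (k = 0/166 = 0*(1/166) = 0)
w = -68/15 (w = 68/(-23 + (5 + 3)) = 68/(-23 + 8) = 68/(-15) = 68*(-1/15) = -68/15 ≈ -4.5333)
w*k = -68/15*0 = 0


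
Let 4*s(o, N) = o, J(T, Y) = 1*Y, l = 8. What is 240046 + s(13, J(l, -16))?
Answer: 960197/4 ≈ 2.4005e+5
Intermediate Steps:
J(T, Y) = Y
s(o, N) = o/4
240046 + s(13, J(l, -16)) = 240046 + (1/4)*13 = 240046 + 13/4 = 960197/4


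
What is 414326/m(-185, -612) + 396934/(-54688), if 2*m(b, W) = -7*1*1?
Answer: -22660049557/191408 ≈ -1.1839e+5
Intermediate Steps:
m(b, W) = -7/2 (m(b, W) = (-7*1*1)/2 = (-7*1)/2 = (½)*(-7) = -7/2)
414326/m(-185, -612) + 396934/(-54688) = 414326/(-7/2) + 396934/(-54688) = 414326*(-2/7) + 396934*(-1/54688) = -828652/7 - 198467/27344 = -22660049557/191408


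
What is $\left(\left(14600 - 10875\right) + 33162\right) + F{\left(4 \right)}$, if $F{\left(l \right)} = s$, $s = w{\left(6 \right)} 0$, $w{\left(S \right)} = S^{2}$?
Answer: $36887$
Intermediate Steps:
$s = 0$ ($s = 6^{2} \cdot 0 = 36 \cdot 0 = 0$)
$F{\left(l \right)} = 0$
$\left(\left(14600 - 10875\right) + 33162\right) + F{\left(4 \right)} = \left(\left(14600 - 10875\right) + 33162\right) + 0 = \left(3725 + 33162\right) + 0 = 36887 + 0 = 36887$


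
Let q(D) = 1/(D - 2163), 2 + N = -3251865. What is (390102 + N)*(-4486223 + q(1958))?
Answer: 526379155079748/41 ≈ 1.2839e+13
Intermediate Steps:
N = -3251867 (N = -2 - 3251865 = -3251867)
q(D) = 1/(-2163 + D)
(390102 + N)*(-4486223 + q(1958)) = (390102 - 3251867)*(-4486223 + 1/(-2163 + 1958)) = -2861765*(-4486223 + 1/(-205)) = -2861765*(-4486223 - 1/205) = -2861765*(-919675716/205) = 526379155079748/41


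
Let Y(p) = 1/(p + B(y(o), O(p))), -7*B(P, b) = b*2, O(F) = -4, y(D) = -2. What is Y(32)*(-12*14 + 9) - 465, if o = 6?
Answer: -108993/232 ≈ -469.80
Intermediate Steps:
B(P, b) = -2*b/7 (B(P, b) = -b*2/7 = -2*b/7)
Y(p) = 1/(8/7 + p) (Y(p) = 1/(p - 2/7*(-4)) = 1/(p + 8/7) = 1/(8/7 + p))
Y(32)*(-12*14 + 9) - 465 = (7/(8 + 7*32))*(-12*14 + 9) - 465 = (7/(8 + 224))*(-168 + 9) - 465 = (7/232)*(-159) - 465 = -1113/232 - 465 = -108993/232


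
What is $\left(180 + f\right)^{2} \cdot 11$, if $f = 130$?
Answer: $1057100$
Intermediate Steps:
$\left(180 + f\right)^{2} \cdot 11 = \left(180 + 130\right)^{2} \cdot 11 = 310^{2} \cdot 11 = 96100 \cdot 11 = 1057100$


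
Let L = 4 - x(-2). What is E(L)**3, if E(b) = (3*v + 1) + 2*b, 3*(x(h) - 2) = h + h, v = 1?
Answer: 32768/27 ≈ 1213.6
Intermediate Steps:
x(h) = 2 + 2*h/3 (x(h) = 2 + (h + h)/3 = 2 + (2*h)/3 = 2 + 2*h/3)
L = 10/3 (L = 4 - (2 + (2/3)*(-2)) = 4 - (2 - 4/3) = 4 - 1*2/3 = 4 - 2/3 = 10/3 ≈ 3.3333)
E(b) = 4 + 2*b (E(b) = (3*1 + 1) + 2*b = (3 + 1) + 2*b = 4 + 2*b)
E(L)**3 = (4 + 2*(10/3))**3 = (4 + 20/3)**3 = (32/3)**3 = 32768/27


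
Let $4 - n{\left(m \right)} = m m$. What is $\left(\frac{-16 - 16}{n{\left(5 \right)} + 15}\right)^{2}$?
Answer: $\frac{256}{9} \approx 28.444$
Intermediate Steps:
$n{\left(m \right)} = 4 - m^{2}$ ($n{\left(m \right)} = 4 - m m = 4 - m^{2}$)
$\left(\frac{-16 - 16}{n{\left(5 \right)} + 15}\right)^{2} = \left(\frac{-16 - 16}{\left(4 - 5^{2}\right) + 15}\right)^{2} = \left(- \frac{32}{\left(4 - 25\right) + 15}\right)^{2} = \left(- \frac{32}{-21 + 15}\right)^{2} = \left(- \frac{32}{-6}\right)^{2} = \left(\left(-32\right) \left(- \frac{1}{6}\right)\right)^{2} = \left(\frac{16}{3}\right)^{2} = \frac{256}{9}$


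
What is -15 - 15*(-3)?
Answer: 30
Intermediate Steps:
-15 - 15*(-3) = -15 + 45 = 30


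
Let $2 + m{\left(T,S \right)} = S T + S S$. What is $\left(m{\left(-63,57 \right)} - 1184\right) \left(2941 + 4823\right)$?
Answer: $-11863392$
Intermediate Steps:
$m{\left(T,S \right)} = -2 + S^{2} + S T$ ($m{\left(T,S \right)} = -2 + \left(S T + S S\right) = -2 + \left(S T + S^{2}\right) = -2 + \left(S^{2} + S T\right) = -2 + S^{2} + S T$)
$\left(m{\left(-63,57 \right)} - 1184\right) \left(2941 + 4823\right) = \left(\left(-2 + 57^{2} + 57 \left(-63\right)\right) - 1184\right) \left(2941 + 4823\right) = \left(\left(-2 + 3249 - 3591\right) - 1184\right) 7764 = \left(-344 - 1184\right) 7764 = \left(-1528\right) 7764 = -11863392$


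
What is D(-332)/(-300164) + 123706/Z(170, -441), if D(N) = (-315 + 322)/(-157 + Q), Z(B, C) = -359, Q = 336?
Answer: -6646643715849/19288838804 ≈ -344.58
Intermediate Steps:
D(N) = 7/179 (D(N) = (-315 + 322)/(-157 + 336) = 7/179)
D(-332)/(-300164) + 123706/Z(170, -441) = (7/179)/(-300164) + 123706/(-359) = (7/179)*(-1/300164) + 123706*(-1/359) = -7/53729356 - 123706/359 = -6646643715849/19288838804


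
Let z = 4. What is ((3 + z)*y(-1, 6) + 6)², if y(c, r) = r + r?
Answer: 8100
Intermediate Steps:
y(c, r) = 2*r
((3 + z)*y(-1, 6) + 6)² = ((3 + 4)*(2*6) + 6)² = (7*12 + 6)² = (84 + 6)² = 90² = 8100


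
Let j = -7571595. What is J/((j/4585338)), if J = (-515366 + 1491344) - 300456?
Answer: -1032498898812/2523865 ≈ -4.0909e+5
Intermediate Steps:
J = 675522 (J = 975978 - 300456 = 675522)
J/((j/4585338)) = 675522/((-7571595/4585338)) = 675522/((-7571595*1/4585338)) = 675522/(-2523865/1528446) = 675522*(-1528446/2523865) = -1032498898812/2523865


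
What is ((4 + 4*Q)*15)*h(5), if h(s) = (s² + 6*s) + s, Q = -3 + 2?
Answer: 0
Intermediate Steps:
Q = -1
h(s) = s² + 7*s
((4 + 4*Q)*15)*h(5) = ((4 + 4*(-1))*15)*(5*(7 + 5)) = ((4 - 4)*15)*(5*12) = (0*15)*60 = 0*60 = 0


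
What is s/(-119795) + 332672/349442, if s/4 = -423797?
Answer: 316111163668/20930702195 ≈ 15.103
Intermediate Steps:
s = -1695188 (s = 4*(-423797) = -1695188)
s/(-119795) + 332672/349442 = -1695188/(-119795) + 332672/349442 = -1695188*(-1/119795) + 332672*(1/349442) = 1695188/119795 + 166336/174721 = 316111163668/20930702195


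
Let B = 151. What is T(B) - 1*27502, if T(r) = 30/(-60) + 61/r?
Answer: -8305633/302 ≈ -27502.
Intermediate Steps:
T(r) = -1/2 + 61/r (T(r) = 30*(-1/60) + 61/r = -1/2 + 61/r)
T(B) - 1*27502 = (1/2)*(122 - 1*151)/151 - 1*27502 = (1/2)*(1/151)*(122 - 151) - 27502 = (1/2)*(1/151)*(-29) - 27502 = -29/302 - 27502 = -8305633/302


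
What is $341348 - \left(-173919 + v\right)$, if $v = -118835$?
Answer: $634102$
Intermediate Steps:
$341348 - \left(-173919 + v\right) = 341348 - \left(-173919 - 118835\right) = 341348 - -292754 = 341348 + 292754 = 634102$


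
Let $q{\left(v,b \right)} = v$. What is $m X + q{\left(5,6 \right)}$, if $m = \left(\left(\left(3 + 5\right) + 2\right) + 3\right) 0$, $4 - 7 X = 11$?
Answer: $5$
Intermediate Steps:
$X = -1$ ($X = \frac{4}{7} - \frac{11}{7} = -1$)
$m = 0$ ($m = \left(\left(8 + 2\right) + 3\right) 0 = \left(10 + 3\right) 0 = 13 \cdot 0 = 0$)
$m X + q{\left(5,6 \right)} = 0 \left(-1\right) + 5 = 0 + 5 = 5$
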